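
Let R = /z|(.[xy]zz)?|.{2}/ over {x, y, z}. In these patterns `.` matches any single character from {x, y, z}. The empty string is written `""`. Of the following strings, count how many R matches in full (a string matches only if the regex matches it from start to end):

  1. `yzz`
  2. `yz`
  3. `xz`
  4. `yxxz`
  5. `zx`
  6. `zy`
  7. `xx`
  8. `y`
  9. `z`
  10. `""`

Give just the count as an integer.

1. `yzz` → no match
2. `yz` → match
3. `xz` → match
4. `yxxz` → no match
5. `zx` → match
6. `zy` → match
7. `xx` → match
8. `y` → no match
9. `z` → match
10. `""` → match
Total matched: 7

7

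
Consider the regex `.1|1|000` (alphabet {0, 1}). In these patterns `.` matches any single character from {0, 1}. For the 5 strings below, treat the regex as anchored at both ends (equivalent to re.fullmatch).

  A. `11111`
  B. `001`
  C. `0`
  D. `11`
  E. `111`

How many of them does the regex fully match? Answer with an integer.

A → no match
B → no match
C → no match
D → match
E → no match
Total matched: 1

1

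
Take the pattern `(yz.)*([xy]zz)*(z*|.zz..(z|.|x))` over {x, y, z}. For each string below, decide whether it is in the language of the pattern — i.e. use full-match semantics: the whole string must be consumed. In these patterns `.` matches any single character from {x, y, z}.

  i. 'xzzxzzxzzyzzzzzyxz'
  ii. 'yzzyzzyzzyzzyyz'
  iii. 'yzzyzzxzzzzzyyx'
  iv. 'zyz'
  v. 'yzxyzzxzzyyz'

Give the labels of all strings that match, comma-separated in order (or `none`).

i, ii, iii, v

i → match
ii → match
iii → match
iv → no match
v → match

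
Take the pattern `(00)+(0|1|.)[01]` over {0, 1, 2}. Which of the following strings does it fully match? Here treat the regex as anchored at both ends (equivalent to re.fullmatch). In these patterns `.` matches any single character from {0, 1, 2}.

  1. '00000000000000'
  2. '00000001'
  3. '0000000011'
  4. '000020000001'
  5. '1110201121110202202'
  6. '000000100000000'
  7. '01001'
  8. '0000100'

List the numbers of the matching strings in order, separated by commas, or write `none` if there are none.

1, 2, 3

1 → match
2 → match
3 → match
4 → no match
5 → no match — must start with '00'
6 → no match
7 → no match — must start with '00'
8 → no match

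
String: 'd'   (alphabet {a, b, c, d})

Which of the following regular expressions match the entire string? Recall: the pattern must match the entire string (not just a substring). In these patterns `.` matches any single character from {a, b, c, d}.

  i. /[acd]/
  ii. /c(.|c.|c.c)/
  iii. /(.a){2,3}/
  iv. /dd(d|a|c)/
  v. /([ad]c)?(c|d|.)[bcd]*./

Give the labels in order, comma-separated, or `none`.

i → match
ii → no match — must start with 'c'
iii → no match — must end with 'a'
iv → no match — must start with 'dd'
v → no match

i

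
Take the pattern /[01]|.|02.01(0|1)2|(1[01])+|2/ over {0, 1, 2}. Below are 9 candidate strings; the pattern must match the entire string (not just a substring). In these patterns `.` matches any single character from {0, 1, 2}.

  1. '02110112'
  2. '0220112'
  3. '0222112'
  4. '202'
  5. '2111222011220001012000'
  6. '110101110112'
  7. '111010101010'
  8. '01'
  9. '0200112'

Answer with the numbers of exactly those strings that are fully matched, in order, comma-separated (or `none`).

1 → no match
2 → match
3 → no match
4 → no match
5 → no match
6 → no match
7 → match
8 → no match
9 → match

2, 7, 9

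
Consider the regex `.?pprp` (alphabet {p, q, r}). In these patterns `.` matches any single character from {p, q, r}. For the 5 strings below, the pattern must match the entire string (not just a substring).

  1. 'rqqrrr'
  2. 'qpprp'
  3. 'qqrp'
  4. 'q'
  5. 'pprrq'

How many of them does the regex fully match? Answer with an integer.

1. 'rqqrrr' → no match — must end with 'pprp'
2. 'qpprp' → match
3. 'qqrp' → no match — must end with 'pprp'
4. 'q' → no match — must end with 'pprp'
5. 'pprrq' → no match — must end with 'pprp'
Total matched: 1

1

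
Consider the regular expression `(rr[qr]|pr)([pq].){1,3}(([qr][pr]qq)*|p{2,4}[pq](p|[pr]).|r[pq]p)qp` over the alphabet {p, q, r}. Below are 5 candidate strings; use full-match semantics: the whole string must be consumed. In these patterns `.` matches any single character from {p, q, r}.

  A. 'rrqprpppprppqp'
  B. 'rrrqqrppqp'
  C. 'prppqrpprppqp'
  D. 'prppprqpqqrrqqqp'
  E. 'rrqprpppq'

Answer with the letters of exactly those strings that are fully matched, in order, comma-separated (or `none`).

A → match
B → match
C → match
D → match
E → no match — must end with 'qp'

A, B, C, D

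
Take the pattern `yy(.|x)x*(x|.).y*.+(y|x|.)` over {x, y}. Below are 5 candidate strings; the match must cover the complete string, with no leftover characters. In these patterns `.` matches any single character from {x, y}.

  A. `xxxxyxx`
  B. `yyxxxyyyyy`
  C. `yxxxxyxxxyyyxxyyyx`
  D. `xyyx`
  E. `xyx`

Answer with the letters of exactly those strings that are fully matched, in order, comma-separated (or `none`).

A → no match — must start with `yy`
B → match
C → no match — must start with `yy`
D → no match — must start with `yy`
E → no match — must start with `yy`

B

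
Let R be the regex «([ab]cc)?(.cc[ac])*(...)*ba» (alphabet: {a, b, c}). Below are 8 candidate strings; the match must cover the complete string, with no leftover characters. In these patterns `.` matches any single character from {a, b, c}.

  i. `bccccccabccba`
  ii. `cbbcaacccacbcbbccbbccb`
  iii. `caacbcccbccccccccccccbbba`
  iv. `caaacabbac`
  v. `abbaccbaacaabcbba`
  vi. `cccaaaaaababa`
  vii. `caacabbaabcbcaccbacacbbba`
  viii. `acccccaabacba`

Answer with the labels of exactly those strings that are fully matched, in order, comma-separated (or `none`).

i, v

i → match
ii → no match — must end with `ba`
iii → no match
iv → no match — must end with `ba`
v → match
vi → no match
vii → no match
viii → no match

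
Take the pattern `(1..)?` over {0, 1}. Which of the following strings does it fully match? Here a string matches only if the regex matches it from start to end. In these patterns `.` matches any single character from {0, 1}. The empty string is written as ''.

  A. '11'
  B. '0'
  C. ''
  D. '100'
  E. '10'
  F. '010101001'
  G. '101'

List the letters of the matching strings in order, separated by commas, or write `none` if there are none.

A. '11' → no match
B. '0' → no match
C. '' → match
D. '100' → match
E. '10' → no match
F. '010101001' → no match
G. '101' → match

C, D, G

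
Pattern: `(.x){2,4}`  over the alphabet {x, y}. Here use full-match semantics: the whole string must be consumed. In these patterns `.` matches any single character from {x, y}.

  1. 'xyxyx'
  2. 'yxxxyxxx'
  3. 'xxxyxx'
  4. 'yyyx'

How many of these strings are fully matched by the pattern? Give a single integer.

1. 'xyxyx' → no match
2. 'yxxxyxxx' → match
3. 'xxxyxx' → no match
4. 'yyyx' → no match
Total matched: 1

1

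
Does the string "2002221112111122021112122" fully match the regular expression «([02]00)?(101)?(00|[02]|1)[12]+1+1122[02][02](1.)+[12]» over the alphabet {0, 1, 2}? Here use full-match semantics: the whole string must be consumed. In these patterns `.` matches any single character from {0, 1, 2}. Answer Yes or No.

Yes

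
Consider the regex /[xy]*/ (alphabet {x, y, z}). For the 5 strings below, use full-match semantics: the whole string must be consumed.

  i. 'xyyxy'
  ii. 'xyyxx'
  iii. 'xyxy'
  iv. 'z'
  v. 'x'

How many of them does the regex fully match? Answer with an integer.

i → match
ii → match
iii → match
iv → no match
v → match
Total matched: 4

4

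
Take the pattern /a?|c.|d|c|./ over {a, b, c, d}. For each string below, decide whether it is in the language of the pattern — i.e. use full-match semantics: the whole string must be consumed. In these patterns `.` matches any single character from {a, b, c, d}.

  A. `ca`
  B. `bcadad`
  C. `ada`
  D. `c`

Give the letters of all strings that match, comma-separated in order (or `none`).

A, D

A → match
B → no match
C → no match
D → match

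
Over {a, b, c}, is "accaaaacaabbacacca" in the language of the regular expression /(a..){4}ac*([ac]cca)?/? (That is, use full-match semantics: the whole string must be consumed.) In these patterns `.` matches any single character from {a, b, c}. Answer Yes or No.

Yes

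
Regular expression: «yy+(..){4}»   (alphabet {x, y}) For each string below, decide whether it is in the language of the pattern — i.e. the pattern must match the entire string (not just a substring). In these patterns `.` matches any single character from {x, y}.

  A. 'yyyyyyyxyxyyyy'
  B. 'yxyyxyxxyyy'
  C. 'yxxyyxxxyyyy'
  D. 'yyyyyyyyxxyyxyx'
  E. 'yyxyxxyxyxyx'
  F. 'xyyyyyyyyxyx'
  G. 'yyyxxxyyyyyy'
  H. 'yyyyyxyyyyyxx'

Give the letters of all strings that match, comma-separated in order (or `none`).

A, D, H

A → match
B → no match — must start with 'yy'
C → no match — must start with 'yy'
D → match
E → no match
F → no match — must start with 'yy'
G → no match
H → match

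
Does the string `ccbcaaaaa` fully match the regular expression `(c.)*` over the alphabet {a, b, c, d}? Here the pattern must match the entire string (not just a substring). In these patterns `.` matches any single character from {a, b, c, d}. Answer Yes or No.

No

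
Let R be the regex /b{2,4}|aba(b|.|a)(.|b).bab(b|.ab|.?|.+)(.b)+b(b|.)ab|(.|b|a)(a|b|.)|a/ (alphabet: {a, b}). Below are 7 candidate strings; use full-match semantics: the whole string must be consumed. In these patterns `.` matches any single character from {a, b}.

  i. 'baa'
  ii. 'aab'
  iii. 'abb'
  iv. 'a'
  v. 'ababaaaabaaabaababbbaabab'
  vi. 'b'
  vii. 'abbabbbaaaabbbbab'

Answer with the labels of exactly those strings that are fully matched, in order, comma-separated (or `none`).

iv

i → no match
ii → no match
iii → no match
iv → match
v → no match
vi → no match
vii → no match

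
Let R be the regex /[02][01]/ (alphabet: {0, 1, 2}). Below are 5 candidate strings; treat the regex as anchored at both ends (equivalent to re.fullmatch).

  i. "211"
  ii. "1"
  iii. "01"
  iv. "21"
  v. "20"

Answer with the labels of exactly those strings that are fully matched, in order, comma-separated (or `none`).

iii, iv, v

i → no match
ii → no match
iii → match
iv → match
v → match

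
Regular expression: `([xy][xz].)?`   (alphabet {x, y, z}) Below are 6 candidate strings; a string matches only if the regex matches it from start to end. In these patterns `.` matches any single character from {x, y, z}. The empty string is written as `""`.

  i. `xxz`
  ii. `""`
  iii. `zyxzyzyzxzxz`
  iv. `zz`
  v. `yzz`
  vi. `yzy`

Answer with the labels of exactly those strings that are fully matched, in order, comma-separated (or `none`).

i, ii, v, vi

i → match
ii → match
iii → no match
iv → no match
v → match
vi → match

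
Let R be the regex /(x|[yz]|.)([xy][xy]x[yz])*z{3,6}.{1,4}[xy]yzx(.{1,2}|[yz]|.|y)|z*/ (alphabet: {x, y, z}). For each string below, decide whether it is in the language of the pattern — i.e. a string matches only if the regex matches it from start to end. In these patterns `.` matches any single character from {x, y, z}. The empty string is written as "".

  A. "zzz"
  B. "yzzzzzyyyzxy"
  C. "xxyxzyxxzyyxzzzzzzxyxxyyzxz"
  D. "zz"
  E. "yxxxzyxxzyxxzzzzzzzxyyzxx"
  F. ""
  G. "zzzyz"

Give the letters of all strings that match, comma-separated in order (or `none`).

A, B, C, D, E, F

A → match
B → match
C → match
D → match
E → match
F → match
G → no match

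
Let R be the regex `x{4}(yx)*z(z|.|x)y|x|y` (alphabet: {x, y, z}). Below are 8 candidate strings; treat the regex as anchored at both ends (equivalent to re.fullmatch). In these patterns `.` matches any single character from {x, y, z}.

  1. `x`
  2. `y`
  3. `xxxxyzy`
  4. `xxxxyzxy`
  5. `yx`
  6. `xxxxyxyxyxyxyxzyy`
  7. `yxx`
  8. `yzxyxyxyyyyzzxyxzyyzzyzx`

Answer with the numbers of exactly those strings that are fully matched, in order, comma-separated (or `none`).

1 → match
2 → match
3 → no match
4 → no match
5 → no match
6 → match
7 → no match
8 → no match

1, 2, 6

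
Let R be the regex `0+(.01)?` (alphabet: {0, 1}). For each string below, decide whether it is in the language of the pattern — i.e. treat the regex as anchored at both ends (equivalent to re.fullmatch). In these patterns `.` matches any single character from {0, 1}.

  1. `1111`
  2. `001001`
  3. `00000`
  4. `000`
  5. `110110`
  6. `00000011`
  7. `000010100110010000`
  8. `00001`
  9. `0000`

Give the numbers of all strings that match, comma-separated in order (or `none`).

1 → no match — must start with `0`
2 → no match
3 → match
4 → match
5 → no match — must start with `0`
6 → no match
7 → no match
8 → match
9 → match

3, 4, 8, 9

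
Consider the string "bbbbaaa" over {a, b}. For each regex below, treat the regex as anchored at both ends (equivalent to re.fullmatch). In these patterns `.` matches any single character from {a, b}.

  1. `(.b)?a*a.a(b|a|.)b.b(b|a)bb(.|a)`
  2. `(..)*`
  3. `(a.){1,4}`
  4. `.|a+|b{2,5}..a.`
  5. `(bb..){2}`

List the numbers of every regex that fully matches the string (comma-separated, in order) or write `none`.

4

1 → no match
2 → no match
3 → no match — must start with "a"
4 → match
5 → no match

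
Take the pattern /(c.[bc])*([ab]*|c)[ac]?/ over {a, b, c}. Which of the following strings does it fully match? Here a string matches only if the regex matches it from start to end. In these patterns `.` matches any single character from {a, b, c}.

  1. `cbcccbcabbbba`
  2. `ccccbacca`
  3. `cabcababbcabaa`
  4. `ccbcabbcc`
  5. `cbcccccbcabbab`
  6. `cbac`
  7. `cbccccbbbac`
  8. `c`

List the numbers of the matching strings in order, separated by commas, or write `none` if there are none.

1 → match
2 → no match
3 → no match
4 → no match
5 → match
6 → no match
7 → match
8 → match

1, 5, 7, 8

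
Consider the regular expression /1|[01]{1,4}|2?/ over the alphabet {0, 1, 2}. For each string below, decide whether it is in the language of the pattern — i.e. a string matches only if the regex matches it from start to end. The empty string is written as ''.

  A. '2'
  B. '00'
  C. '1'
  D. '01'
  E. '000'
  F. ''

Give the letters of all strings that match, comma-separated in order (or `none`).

A, B, C, D, E, F

A → match
B → match
C → match
D → match
E → match
F → match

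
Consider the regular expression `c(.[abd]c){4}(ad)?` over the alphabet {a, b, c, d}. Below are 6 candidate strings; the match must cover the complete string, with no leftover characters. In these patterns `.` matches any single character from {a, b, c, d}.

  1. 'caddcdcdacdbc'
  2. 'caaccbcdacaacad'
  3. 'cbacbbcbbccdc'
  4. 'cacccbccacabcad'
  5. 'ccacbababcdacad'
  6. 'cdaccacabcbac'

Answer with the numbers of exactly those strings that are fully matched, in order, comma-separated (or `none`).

1 → no match
2 → match
3 → match
4 → no match
5 → no match
6 → match

2, 3, 6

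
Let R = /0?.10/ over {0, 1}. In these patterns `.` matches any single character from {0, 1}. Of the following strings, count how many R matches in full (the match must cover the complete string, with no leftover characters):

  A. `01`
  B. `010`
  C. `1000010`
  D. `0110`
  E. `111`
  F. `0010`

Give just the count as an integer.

3

A → no match — must end with `10`
B → match
C → no match
D → match
E → no match — must end with `10`
F → match
Total matched: 3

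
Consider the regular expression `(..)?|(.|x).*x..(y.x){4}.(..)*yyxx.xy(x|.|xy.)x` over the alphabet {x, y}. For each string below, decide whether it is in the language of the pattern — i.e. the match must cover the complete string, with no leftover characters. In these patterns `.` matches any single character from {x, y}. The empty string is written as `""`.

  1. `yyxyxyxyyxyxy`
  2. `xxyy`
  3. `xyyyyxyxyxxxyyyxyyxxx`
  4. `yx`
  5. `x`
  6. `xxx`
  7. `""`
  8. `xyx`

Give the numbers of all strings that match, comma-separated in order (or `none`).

4, 7

1 → no match
2. `xxyy` → no match
3 → no match
4. `yx` → match
5. `x` → no match
6. `xxx` → no match
7. `""` → match
8. `xyx` → no match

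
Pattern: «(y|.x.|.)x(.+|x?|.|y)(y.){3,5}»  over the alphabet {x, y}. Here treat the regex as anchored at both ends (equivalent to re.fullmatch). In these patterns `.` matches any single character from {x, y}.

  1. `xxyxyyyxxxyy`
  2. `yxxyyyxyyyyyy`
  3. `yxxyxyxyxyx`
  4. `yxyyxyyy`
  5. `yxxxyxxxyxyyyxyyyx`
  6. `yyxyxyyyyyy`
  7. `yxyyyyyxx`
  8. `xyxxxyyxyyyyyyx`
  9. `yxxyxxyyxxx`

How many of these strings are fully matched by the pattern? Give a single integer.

3

1 → no match
2 → match
3 → match
4 → no match
5 → match
6 → no match
7 → no match
8 → no match
9 → no match
Total matched: 3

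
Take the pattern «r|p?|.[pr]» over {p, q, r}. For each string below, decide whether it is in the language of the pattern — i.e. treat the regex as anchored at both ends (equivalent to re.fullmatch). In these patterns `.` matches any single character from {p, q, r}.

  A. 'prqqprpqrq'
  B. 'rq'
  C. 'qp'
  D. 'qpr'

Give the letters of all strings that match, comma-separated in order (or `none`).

C

A. 'prqqprpqrq' → no match
B. 'rq' → no match
C. 'qp' → match
D. 'qpr' → no match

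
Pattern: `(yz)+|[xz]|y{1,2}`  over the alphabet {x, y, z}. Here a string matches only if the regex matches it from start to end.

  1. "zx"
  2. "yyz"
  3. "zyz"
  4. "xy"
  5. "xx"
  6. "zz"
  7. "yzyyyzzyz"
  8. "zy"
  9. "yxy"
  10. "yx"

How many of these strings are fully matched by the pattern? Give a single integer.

0

1. "zx" → no match
2. "yyz" → no match
3. "zyz" → no match
4. "xy" → no match
5. "xx" → no match
6. "zz" → no match
7. "yzyyyzzyz" → no match
8. "zy" → no match
9. "yxy" → no match
10. "yx" → no match
Total matched: 0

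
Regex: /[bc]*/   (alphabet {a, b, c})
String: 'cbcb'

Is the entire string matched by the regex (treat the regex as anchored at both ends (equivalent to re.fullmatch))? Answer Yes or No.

Yes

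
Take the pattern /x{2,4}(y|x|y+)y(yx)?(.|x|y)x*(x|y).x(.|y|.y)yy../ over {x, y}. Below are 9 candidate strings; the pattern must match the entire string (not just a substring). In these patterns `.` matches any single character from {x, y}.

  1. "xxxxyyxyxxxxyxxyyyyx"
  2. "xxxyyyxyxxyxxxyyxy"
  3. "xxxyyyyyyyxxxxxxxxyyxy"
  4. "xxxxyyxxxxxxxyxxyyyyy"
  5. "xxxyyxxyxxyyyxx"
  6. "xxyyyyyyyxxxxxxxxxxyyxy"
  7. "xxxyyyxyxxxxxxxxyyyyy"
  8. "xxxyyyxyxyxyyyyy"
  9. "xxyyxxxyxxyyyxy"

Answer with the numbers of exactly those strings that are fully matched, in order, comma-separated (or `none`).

1, 2, 3, 4, 5, 6, 7, 8, 9

1 → match
2 → match
3 → match
4 → match
5 → match
6 → match
7 → match
8 → match
9 → match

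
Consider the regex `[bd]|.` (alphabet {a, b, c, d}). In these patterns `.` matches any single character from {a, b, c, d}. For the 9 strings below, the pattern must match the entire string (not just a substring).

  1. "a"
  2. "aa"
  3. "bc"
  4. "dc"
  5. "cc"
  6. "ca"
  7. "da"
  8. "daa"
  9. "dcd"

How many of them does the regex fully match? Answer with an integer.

1. "a" → match
2. "aa" → no match
3. "bc" → no match
4. "dc" → no match
5. "cc" → no match
6. "ca" → no match
7. "da" → no match
8. "daa" → no match
9. "dcd" → no match
Total matched: 1

1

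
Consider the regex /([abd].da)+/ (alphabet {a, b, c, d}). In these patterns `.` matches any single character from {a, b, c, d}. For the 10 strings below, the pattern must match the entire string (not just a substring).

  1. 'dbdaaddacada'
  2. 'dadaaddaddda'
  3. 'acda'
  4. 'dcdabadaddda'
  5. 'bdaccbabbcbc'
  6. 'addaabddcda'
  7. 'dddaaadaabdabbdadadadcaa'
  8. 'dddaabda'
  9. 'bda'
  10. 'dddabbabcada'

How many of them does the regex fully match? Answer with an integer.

1 → no match
2 → match
3 → match
4 → match
5 → no match — must end with 'da'
6 → no match
7 → no match — must end with 'da'
8 → match
9 → no match
10 → no match
Total matched: 4

4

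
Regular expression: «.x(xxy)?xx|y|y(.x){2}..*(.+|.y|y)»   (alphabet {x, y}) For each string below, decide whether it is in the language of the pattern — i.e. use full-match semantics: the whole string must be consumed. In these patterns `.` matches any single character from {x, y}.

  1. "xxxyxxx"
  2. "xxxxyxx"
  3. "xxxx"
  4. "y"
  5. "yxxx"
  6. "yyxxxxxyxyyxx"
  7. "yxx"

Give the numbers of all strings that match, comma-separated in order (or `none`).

1. "xxxyxxx" → no match
2. "xxxxyxx" → match
3. "xxxx" → match
4. "y" → match
5. "yxxx" → match
6 → match
7. "yxx" → no match

2, 3, 4, 5, 6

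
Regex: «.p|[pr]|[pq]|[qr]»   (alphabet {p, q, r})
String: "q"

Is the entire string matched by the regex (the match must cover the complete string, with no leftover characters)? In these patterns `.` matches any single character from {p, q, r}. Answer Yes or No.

Yes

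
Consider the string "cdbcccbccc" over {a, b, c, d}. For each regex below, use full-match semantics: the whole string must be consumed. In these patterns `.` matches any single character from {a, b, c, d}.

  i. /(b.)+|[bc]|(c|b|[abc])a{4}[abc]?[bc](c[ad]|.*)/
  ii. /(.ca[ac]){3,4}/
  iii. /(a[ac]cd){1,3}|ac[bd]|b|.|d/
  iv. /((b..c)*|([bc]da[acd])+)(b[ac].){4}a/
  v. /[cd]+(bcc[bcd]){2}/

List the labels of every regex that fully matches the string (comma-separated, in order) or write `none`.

i → no match
ii → no match
iii → no match
iv → no match — must end with "a"
v → match

v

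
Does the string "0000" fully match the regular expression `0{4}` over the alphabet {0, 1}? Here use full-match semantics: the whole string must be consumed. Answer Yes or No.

Yes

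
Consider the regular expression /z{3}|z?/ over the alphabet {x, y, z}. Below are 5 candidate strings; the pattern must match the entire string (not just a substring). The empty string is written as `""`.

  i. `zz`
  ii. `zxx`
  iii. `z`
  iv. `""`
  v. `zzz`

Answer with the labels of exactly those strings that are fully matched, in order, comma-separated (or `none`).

iii, iv, v

i → no match
ii → no match
iii → match
iv → match
v → match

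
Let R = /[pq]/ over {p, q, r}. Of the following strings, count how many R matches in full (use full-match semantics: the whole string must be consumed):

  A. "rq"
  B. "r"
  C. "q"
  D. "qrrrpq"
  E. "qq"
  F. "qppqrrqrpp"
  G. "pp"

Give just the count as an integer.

1

A → no match
B → no match
C → match
D → no match
E → no match
F → no match
G → no match
Total matched: 1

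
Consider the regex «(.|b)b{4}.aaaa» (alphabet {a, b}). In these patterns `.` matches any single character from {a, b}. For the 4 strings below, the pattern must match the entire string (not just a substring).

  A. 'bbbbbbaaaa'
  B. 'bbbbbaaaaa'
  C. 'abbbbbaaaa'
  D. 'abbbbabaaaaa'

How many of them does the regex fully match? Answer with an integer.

A. 'bbbbbbaaaa' → match
B. 'bbbbbaaaaa' → match
C. 'abbbbbaaaa' → match
D. 'abbbbabaaaaa' → no match
Total matched: 3

3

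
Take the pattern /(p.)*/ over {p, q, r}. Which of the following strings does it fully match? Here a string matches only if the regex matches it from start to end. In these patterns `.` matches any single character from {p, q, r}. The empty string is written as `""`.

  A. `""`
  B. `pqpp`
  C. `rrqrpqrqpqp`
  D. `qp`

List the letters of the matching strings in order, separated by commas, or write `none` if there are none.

A, B

A. `""` → match
B. `pqpp` → match
C. `rrqrpqrqpqp` → no match
D. `qp` → no match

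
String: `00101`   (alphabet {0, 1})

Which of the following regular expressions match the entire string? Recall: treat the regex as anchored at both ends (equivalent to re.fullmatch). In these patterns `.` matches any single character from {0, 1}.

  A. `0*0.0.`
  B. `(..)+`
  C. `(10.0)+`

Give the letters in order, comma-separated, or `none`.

A

A → match
B → no match
C → no match — must start with `10`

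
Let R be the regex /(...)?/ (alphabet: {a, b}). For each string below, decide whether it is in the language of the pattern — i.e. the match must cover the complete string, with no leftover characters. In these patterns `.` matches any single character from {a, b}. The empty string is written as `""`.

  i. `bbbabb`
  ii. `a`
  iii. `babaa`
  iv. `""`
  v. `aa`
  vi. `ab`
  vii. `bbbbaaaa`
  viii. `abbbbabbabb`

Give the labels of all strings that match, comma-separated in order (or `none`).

i → no match
ii → no match
iii → no match
iv → match
v → no match
vi → no match
vii → no match
viii → no match

iv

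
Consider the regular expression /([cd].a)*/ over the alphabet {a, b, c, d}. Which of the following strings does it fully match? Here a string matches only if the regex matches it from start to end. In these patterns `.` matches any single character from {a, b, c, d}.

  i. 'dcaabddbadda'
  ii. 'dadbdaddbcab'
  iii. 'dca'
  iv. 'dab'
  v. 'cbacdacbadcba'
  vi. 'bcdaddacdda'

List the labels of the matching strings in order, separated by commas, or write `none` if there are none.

i → no match
ii → no match
iii → match
iv → no match
v → no match
vi → no match

iii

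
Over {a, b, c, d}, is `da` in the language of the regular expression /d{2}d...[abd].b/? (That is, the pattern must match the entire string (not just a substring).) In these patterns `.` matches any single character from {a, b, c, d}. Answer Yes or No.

Every match must end with `b`, but `da` does not.

No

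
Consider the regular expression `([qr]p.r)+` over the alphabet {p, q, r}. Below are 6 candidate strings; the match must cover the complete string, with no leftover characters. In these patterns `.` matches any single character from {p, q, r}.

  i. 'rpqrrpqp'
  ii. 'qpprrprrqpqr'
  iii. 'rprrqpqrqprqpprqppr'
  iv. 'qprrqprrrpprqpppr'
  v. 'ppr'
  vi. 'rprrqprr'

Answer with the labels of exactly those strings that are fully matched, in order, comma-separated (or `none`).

ii, vi

i → no match — must end with 'r'
ii → match
iii → no match
iv → no match
v → no match
vi → match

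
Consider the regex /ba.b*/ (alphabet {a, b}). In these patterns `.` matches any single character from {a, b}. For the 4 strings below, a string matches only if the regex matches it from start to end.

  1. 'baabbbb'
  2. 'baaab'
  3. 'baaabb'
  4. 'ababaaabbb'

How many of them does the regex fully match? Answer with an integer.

1

1. 'baabbbb' → match
2. 'baaab' → no match
3. 'baaabb' → no match
4. 'ababaaabbb' → no match — must start with 'ba'
Total matched: 1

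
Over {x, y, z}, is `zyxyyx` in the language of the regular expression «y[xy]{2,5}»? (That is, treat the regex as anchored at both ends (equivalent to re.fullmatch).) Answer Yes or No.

No

Every match must start with `y`, but `zyxyyx` does not.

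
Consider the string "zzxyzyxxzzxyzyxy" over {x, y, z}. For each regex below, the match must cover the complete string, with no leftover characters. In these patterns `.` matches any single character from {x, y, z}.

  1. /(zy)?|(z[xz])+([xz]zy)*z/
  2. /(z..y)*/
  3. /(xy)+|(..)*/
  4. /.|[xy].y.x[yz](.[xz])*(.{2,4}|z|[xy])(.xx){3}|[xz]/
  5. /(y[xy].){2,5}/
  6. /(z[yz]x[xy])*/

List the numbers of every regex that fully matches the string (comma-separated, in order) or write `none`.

3, 6

1 → no match
2 → no match
3 → match
4 → no match
5 → no match — must start with "y"
6 → match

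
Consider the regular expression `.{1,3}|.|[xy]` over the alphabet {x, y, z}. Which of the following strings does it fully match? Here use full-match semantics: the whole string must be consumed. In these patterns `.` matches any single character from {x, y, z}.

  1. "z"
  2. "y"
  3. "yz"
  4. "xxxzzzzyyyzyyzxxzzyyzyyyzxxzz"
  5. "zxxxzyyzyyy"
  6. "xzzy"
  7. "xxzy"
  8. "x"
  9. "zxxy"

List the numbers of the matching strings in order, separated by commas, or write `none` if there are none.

1, 2, 3, 8

1 → match
2 → match
3 → match
4 → no match
5 → no match
6 → no match
7 → no match
8 → match
9 → no match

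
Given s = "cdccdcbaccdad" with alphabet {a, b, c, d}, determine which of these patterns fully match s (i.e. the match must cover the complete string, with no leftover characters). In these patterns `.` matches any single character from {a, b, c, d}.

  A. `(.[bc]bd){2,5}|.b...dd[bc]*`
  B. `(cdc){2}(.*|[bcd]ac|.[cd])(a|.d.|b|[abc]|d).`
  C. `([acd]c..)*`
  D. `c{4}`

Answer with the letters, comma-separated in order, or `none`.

A → no match
B → match
C → no match
D → no match — must end with "c"

B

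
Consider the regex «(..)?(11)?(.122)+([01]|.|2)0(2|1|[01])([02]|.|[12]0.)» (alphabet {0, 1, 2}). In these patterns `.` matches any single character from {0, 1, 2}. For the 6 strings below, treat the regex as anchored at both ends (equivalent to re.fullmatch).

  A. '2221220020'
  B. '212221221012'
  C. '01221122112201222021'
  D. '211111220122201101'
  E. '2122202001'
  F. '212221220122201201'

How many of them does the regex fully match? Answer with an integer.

5

A → match
B → match
C → match
D → match
E → no match
F → match
Total matched: 5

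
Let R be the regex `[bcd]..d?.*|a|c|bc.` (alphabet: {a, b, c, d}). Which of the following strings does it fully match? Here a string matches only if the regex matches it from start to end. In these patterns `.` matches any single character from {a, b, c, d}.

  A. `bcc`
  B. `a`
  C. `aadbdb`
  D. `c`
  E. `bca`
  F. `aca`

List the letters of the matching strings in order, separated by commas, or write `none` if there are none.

A, B, D, E

A → match
B → match
C → no match
D → match
E → match
F → no match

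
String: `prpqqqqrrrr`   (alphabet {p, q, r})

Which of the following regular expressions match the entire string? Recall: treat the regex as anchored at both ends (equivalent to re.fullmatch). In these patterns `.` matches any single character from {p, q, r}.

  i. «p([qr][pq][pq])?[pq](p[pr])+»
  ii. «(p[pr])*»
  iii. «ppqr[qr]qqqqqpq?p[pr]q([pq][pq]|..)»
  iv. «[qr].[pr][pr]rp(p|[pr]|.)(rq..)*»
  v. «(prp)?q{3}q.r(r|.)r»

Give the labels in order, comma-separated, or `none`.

v

i → no match
ii → no match
iii → no match — must start with `ppqr`
iv → no match
v → match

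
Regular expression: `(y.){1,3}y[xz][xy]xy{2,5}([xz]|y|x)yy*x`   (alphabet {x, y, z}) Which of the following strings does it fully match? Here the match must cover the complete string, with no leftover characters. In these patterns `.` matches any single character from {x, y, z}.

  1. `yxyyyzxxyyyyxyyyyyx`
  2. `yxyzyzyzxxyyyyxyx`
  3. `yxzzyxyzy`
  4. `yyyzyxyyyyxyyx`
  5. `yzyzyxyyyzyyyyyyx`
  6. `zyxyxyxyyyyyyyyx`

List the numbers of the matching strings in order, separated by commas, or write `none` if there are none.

1, 2, 4, 5

1 → match
2 → match
3. `yxzzyxyzy` → no match — must end with `x`
4 → match
5 → match
6 → no match — must start with `y`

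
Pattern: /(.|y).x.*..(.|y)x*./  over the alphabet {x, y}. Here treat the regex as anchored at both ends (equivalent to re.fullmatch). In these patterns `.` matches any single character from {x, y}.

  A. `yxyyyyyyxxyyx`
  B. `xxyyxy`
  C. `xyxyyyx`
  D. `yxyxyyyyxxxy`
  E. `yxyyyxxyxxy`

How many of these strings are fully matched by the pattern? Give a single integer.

1

A → no match
B → no match
C → match
D → no match
E → no match
Total matched: 1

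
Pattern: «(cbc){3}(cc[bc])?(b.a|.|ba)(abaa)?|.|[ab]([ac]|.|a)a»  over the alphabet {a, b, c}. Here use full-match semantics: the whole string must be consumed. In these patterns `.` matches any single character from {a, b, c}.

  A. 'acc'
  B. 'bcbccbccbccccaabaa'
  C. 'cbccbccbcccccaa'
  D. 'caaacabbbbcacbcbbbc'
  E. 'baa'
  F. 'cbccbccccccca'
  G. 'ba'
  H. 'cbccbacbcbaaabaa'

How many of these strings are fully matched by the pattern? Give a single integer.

1

A → no match
B → no match
C → no match
D → no match
E → match
F → no match
G → no match
H → no match
Total matched: 1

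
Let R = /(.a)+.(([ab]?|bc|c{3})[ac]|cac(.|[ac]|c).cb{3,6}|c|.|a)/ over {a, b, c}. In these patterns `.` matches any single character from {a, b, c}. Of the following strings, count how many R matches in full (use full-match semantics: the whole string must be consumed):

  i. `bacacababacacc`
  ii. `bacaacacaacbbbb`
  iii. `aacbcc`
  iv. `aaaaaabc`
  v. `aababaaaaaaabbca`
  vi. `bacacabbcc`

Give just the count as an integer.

6

i → match
ii → match
iii → match
iv → match
v → match
vi → match
Total matched: 6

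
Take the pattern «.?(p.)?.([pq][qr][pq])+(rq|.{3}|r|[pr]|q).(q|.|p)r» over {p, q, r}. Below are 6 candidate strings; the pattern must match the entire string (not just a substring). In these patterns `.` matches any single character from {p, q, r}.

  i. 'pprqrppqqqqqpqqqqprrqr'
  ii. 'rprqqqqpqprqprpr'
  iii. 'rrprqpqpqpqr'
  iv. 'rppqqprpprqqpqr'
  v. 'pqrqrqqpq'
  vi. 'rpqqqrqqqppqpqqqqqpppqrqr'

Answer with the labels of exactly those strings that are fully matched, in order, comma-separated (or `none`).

i, ii, iii, iv, vi

i → match
ii → match
iii. 'rrprqpqpqpqr' → match
iv → match
v. 'pqrqrqqpq' → no match — must end with 'r'
vi → match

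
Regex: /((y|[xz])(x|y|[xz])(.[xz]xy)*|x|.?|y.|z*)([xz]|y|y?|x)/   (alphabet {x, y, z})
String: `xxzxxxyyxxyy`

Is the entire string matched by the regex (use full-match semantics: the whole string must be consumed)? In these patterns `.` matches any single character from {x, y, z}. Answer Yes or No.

No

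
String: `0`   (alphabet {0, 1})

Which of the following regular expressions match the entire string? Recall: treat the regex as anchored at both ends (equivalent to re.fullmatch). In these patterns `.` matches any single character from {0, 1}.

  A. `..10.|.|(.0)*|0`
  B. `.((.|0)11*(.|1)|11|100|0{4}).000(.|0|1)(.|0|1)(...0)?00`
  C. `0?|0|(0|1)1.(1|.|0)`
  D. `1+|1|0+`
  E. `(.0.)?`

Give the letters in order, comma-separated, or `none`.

A, C, D

A → match
B → no match — must end with `00`
C → match
D → match
E → no match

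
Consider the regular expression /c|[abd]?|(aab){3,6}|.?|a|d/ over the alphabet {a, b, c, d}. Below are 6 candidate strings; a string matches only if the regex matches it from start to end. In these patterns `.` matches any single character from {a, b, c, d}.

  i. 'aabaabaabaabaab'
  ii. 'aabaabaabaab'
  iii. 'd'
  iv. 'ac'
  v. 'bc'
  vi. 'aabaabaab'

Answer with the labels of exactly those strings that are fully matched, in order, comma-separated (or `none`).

i → match
ii → match
iii → match
iv → no match
v → no match
vi → match

i, ii, iii, vi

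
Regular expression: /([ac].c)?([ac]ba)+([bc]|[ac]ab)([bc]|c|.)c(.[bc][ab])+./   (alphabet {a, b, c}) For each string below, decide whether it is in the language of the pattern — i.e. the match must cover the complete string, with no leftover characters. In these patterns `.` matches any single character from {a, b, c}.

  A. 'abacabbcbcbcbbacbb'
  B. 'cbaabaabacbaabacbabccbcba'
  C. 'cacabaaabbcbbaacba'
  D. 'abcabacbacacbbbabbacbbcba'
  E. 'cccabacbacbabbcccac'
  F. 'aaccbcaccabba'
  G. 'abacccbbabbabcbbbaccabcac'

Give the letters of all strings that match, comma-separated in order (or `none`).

A → match
B → match
C → match
D → match
E → match
F → no match
G → match

A, B, C, D, E, G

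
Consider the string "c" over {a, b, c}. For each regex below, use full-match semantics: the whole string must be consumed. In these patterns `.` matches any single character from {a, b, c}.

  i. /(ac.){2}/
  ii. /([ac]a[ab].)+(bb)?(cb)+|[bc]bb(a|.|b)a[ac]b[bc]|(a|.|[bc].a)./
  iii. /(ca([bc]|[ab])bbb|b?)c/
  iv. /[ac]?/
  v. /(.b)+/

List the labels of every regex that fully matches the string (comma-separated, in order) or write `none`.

i → no match — must start with "ac"
ii → no match
iii → match
iv → match
v → no match — must end with "b"

iii, iv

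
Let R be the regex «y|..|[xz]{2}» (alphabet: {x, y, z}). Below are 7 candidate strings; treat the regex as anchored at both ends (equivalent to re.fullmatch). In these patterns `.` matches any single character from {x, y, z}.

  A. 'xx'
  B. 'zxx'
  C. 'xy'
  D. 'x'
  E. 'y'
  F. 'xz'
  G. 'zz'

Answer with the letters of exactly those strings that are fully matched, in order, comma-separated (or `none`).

A, C, E, F, G

A → match
B → no match
C → match
D → no match
E → match
F → match
G → match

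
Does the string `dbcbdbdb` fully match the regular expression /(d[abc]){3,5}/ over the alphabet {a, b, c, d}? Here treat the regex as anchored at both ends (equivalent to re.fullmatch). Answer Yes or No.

No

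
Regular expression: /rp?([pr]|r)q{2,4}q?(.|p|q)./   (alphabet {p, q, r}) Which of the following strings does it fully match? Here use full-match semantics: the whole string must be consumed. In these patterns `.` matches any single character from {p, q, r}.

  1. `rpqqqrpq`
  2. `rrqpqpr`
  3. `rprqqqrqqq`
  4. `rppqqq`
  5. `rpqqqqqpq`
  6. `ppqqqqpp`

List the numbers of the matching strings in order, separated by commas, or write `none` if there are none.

1 → no match
2 → no match
3 → no match
4 → no match
5 → match
6 → no match — must start with `r`

5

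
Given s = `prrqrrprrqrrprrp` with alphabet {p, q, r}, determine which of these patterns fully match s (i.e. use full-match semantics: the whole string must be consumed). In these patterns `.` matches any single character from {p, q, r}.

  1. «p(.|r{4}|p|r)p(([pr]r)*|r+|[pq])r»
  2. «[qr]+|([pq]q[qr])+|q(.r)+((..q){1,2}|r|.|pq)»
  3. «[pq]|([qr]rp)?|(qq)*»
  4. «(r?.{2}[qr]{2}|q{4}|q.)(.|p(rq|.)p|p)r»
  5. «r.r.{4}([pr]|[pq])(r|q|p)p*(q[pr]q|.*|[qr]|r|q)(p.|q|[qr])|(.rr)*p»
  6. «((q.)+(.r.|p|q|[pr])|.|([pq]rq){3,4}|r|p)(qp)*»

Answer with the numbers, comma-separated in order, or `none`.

1 → no match — must end with `r`
2 → no match
3 → no match
4 → no match — must end with `r`
5 → match
6 → no match

5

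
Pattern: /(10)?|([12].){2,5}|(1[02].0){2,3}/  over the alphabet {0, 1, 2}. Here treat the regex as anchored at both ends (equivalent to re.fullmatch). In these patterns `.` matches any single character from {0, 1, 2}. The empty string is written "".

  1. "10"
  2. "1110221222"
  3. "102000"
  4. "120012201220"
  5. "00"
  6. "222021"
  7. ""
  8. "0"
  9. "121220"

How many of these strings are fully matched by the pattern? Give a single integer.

6

1 → match
2 → match
3 → no match
4 → match
5 → no match
6 → match
7 → match
8 → no match
9 → match
Total matched: 6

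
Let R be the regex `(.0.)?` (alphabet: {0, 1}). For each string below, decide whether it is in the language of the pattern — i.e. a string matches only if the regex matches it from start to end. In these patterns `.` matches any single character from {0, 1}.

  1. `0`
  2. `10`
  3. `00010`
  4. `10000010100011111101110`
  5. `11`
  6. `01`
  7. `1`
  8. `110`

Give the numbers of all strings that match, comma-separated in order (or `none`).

1. `0` → no match
2. `10` → no match
3. `00010` → no match
4 → no match
5. `11` → no match
6. `01` → no match
7. `1` → no match
8. `110` → no match

none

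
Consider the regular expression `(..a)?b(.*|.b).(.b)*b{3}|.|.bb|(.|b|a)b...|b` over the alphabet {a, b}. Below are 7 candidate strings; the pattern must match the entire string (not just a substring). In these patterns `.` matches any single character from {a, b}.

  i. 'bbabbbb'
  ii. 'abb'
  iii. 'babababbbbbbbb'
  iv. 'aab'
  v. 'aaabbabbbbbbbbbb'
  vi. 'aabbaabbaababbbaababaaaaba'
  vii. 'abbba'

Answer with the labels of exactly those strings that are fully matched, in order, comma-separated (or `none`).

i. 'bbabbbb' → match
ii. 'abb' → match
iii → match
iv. 'aab' → no match
v → match
vi → no match
vii. 'abbba' → match

i, ii, iii, v, vii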